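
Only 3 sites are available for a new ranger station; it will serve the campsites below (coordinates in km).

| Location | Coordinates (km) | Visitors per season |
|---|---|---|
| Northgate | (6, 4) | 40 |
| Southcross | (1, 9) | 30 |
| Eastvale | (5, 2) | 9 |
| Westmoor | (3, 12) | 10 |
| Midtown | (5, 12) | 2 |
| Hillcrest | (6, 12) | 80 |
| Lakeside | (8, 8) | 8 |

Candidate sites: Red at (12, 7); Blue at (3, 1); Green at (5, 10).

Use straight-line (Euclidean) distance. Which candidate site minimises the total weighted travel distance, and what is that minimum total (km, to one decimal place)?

Total weighted distance at each candidate:
  Red (12, 7): total = 1459.1
  Blue (3, 1): total = 1550.5
  Green (5, 10): total = 679.0
Minimum is at Green with total 679.0 km.

Green, total 679.0 km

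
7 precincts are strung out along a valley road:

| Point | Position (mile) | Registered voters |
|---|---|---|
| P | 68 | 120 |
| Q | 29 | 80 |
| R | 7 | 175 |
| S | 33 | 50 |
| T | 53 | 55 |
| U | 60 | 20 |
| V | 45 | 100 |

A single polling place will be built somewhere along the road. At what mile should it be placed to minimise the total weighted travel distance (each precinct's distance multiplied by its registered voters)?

x = 33

For a sum of weighted absolute distances on a line, the optimum is the weighted median (not the mean). Total weight W = 600; half-weight = 300.
Sort by position and accumulate weight:
  mile 7 (R, w=175) → cum 175
  mile 29 (Q, w=80) → cum 255
  mile 33 (S, w=50) → cum 305  ≥ 300 → median here
  mile 45 (V, w=100) → cum 405
  mile 53 (T, w=55) → cum 460
  mile 60 (U, w=20) → cum 480
  mile 68 (P, w=120) → cum 600
Optimal location: mile 33.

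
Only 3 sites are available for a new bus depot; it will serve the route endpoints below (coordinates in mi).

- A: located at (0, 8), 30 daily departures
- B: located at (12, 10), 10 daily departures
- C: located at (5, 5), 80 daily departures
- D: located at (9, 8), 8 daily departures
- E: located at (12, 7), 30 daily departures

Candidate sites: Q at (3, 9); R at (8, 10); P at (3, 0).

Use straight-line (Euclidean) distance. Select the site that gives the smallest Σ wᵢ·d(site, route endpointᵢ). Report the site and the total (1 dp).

Q, total 868.4 mi

Total weighted distance at each candidate:
  Q (3, 9): total = 868.4
  R (8, 10): total = 921.8
  P (3, 0): total = 1243.7
Minimum is at Q with total 868.4 mi.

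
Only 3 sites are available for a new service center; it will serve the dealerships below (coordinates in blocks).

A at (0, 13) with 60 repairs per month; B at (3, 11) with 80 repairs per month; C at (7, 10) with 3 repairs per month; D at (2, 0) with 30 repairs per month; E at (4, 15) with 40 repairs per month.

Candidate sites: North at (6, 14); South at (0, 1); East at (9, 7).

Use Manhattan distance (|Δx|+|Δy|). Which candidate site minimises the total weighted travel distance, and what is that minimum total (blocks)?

North, total 1575 blocks

Total weighted distance at each candidate:
  North (6, 14): total = 1575
  South (0, 1): total = 2618
  East (9, 7): total = 2655
Minimum is at North with total 1575 blocks.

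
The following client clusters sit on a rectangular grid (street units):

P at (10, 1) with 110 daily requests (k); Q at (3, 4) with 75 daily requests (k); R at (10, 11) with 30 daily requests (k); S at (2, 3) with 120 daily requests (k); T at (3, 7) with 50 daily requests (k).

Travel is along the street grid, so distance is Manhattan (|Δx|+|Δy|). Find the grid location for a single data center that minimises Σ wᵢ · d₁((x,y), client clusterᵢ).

Manhattan distance separates: Σwᵢ(|x−xᵢ|+|y−yᵢ|) = Σwᵢ|x−xᵢ| + Σwᵢ|y−yᵢ|, so x and y are optimised independently as 1-D weighted medians.
Total weight W = 385; half = 192.5.
x-coordinate, sorted with cumulative weight:
  x=2 (S, w=120) cum 120
  x=3 (Q, w=75) cum 195  ← median
  x=3 (T, w=50) cum 245
  x=10 (P, w=110) cum 355
  x=10 (R, w=30) cum 385
⇒ x* = 3
y-coordinate, sorted with cumulative weight:
  y=1 (P, w=110) cum 110
  y=3 (S, w=120) cum 230  ← median
  y=4 (Q, w=75) cum 305
  y=7 (T, w=50) cum 355
  y=11 (R, w=30) cum 385
⇒ y* = 3

(3, 3)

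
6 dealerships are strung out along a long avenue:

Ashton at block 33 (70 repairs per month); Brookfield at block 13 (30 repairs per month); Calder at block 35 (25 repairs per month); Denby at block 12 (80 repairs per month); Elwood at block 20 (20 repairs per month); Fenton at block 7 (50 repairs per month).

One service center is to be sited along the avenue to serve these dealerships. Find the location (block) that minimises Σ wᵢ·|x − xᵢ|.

x = 13

For a sum of weighted absolute distances on a line, the optimum is the weighted median (not the mean). Total weight W = 275; half-weight = 137.5.
Sort by position and accumulate weight:
  block 7 (Fenton, w=50) → cum 50
  block 12 (Denby, w=80) → cum 130
  block 13 (Brookfield, w=30) → cum 160  ≥ 137.5 → median here
  block 20 (Elwood, w=20) → cum 180
  block 33 (Ashton, w=70) → cum 250
  block 35 (Calder, w=25) → cum 275
Optimal location: block 13.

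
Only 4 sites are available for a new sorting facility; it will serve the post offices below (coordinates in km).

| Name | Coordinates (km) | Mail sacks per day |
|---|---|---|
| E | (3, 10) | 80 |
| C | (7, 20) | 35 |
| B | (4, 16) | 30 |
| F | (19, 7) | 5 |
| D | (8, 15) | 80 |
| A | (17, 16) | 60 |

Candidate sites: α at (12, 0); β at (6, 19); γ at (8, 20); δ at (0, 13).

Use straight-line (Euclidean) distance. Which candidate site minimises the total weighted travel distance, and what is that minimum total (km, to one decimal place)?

β, total 2046.9 km

Total weighted distance at each candidate:
  α (12, 0): total = 4631.7
  β (6, 19): total = 2046.9
  γ (8, 20): total = 2175.2
  δ (0, 13): total = 2631.0
Minimum is at β with total 2046.9 km.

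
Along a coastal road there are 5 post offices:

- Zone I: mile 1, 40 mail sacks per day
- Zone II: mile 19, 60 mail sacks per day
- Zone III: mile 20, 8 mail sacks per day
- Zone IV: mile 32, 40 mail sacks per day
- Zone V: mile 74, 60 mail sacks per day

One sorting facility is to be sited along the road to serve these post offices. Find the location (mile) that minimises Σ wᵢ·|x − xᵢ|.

x = 20

For a sum of weighted absolute distances on a line, the optimum is the weighted median (not the mean). Total weight W = 208; half-weight = 104.
Sort by position and accumulate weight:
  mile 1 (Zone I, w=40) → cum 40
  mile 19 (Zone II, w=60) → cum 100
  mile 20 (Zone III, w=8) → cum 108  ≥ 104 → median here
  mile 32 (Zone IV, w=40) → cum 148
  mile 74 (Zone V, w=60) → cum 208
Optimal location: mile 20.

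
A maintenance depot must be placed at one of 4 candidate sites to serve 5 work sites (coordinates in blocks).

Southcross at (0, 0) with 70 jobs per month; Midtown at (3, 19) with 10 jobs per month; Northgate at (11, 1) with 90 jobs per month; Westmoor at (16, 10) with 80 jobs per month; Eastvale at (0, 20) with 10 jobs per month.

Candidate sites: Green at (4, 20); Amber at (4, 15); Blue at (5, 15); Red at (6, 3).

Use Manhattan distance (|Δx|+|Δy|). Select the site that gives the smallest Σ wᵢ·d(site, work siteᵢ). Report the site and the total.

Total weighted distance at each candidate:
  Green (4, 20): total = 5840
  Amber (4, 15): total = 4720
  Blue (5, 15): total = 4640
  Red (6, 3): total = 3040
Minimum is at Red with total 3040 blocks.

Red, total 3040 blocks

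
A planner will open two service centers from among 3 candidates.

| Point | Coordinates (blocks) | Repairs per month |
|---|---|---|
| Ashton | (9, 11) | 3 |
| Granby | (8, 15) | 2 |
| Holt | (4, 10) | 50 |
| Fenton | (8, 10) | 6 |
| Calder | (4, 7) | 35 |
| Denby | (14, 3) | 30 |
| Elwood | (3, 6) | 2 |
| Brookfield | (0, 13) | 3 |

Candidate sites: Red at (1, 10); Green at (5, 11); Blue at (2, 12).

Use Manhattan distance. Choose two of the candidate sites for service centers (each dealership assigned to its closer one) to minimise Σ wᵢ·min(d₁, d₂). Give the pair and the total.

Evaluate every pair (each demand assigned to the nearer of the two):
  {Green, Blue}: total = 858
  {Red, Green}: total = 859
  {Red, Blue}: total = 1065
Best pair: {Green, Blue} with total 858.

{Green, Blue}, total 858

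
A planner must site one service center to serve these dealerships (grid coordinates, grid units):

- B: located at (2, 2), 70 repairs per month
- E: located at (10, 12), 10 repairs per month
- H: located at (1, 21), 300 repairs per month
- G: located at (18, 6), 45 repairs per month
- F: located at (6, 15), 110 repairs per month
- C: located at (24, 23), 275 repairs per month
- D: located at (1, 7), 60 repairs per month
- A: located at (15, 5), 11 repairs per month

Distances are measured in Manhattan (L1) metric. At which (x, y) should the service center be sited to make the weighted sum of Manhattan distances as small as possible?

(6, 21)

Manhattan distance separates: Σwᵢ(|x−xᵢ|+|y−yᵢ|) = Σwᵢ|x−xᵢ| + Σwᵢ|y−yᵢ|, so x and y are optimised independently as 1-D weighted medians.
Total weight W = 881; half = 440.5.
x-coordinate, sorted with cumulative weight:
  x=1 (H, w=300) cum 300
  x=1 (D, w=60) cum 360
  x=2 (B, w=70) cum 430
  x=6 (F, w=110) cum 540  ← median
  x=10 (E, w=10) cum 550
  x=15 (A, w=11) cum 561
  x=18 (G, w=45) cum 606
  x=24 (C, w=275) cum 881
⇒ x* = 6
y-coordinate, sorted with cumulative weight:
  y=2 (B, w=70) cum 70
  y=5 (A, w=11) cum 81
  y=6 (G, w=45) cum 126
  y=7 (D, w=60) cum 186
  y=12 (E, w=10) cum 196
  y=15 (F, w=110) cum 306
  y=21 (H, w=300) cum 606  ← median
  y=23 (C, w=275) cum 881
⇒ y* = 21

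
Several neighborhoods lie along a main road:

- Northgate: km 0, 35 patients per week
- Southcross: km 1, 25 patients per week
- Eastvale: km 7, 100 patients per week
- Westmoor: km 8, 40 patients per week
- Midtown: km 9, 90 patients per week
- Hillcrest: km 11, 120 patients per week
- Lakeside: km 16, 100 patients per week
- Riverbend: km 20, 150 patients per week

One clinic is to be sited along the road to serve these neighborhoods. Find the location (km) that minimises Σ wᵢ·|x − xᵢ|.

x = 11

For a sum of weighted absolute distances on a line, the optimum is the weighted median (not the mean). Total weight W = 660; half-weight = 330.
Sort by position and accumulate weight:
  km 0 (Northgate, w=35) → cum 35
  km 1 (Southcross, w=25) → cum 60
  km 7 (Eastvale, w=100) → cum 160
  km 8 (Westmoor, w=40) → cum 200
  km 9 (Midtown, w=90) → cum 290
  km 11 (Hillcrest, w=120) → cum 410  ≥ 330 → median here
  km 16 (Lakeside, w=100) → cum 510
  km 20 (Riverbend, w=150) → cum 660
Optimal location: km 11.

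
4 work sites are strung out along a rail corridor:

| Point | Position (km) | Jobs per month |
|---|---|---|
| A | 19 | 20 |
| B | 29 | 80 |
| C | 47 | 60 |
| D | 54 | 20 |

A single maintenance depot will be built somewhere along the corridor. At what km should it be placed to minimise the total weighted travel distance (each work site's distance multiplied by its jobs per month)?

For a sum of weighted absolute distances on a line, the optimum is the weighted median (not the mean). Total weight W = 180; half-weight = 90.
Sort by position and accumulate weight:
  km 19 (A, w=20) → cum 20
  km 29 (B, w=80) → cum 100  ≥ 90 → median here
  km 47 (C, w=60) → cum 160
  km 54 (D, w=20) → cum 180
Optimal location: km 29.

x = 29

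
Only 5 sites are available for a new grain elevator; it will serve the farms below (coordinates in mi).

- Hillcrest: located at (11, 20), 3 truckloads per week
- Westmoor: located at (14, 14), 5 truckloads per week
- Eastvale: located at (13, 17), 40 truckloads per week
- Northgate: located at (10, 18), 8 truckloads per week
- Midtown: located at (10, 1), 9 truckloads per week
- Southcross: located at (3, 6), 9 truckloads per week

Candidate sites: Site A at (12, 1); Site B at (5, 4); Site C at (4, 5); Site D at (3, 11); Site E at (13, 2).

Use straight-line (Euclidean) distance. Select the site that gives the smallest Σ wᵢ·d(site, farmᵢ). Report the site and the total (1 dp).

Total weighted distance at each candidate:
  Site A (12, 1): total = 1011.7
  Site B (5, 4): total = 926.0
  Site C (4, 5): total = 909.1
  Site D (3, 11): total = 793.7
  Site E (13, 2): total = 970.2
Minimum is at Site D with total 793.7 mi.

Site D, total 793.7 mi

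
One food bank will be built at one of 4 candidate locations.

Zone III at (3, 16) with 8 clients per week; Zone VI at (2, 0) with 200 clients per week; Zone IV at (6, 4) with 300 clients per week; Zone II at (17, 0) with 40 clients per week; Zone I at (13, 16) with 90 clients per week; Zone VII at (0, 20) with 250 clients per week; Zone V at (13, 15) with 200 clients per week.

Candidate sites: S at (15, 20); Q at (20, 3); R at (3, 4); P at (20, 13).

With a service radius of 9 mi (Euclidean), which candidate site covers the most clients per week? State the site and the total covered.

Coverage radius r = 9 mi; a point is covered iff (Δx)²+(Δy)² ≤ 9² = 81.
  S (15, 20): covers {Zone I, Zone V} → 290
  Q (20, 3): covers {Zone II} → 40
  R (3, 4): covers {Zone VI, Zone IV} → 500
  P (20, 13): covers {Zone I, Zone V} → 290
Maximum coverage at R: 500 clients per week.

R, covering 500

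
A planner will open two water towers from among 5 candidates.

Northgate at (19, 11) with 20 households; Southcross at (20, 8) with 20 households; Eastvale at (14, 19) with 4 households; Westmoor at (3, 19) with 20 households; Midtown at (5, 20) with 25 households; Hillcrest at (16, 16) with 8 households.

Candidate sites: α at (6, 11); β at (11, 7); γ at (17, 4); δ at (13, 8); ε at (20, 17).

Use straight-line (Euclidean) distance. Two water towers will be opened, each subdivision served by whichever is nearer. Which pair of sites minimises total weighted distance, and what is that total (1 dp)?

Evaluate every pair (each demand assigned to the nearer of the two):
  {α, ε}: total = 757.2
  {α, γ}: total = 777.6
  {α, δ}: total = 784.0
  {α, β}: total = 884.9
  {δ, ε}: total = 977.8
  {γ, δ}: total = 1004.6
  {γ, ε}: total = 1004.7
  {β, ε}: total = 1006.3
  {β, γ}: total = 1023.8
  {β, δ}: total = 1033.1
Best pair: {α, ε} with total 757.2.

{α, ε}, total 757.2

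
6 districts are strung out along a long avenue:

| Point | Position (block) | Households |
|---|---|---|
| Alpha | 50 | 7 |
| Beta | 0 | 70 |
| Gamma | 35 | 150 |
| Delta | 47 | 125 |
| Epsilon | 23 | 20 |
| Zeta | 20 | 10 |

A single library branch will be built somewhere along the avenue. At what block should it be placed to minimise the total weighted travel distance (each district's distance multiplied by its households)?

x = 35

For a sum of weighted absolute distances on a line, the optimum is the weighted median (not the mean). Total weight W = 382; half-weight = 191.
Sort by position and accumulate weight:
  block 0 (Beta, w=70) → cum 70
  block 20 (Zeta, w=10) → cum 80
  block 23 (Epsilon, w=20) → cum 100
  block 35 (Gamma, w=150) → cum 250  ≥ 191 → median here
  block 47 (Delta, w=125) → cum 375
  block 50 (Alpha, w=7) → cum 382
Optimal location: block 35.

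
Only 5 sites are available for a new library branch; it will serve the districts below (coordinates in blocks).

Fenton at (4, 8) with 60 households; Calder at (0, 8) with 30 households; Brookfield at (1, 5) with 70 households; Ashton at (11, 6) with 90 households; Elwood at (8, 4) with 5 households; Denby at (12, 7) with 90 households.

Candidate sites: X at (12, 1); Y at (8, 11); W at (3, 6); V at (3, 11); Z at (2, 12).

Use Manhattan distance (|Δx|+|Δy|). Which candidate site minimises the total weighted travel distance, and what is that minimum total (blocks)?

Total weighted distance at each candidate:
  X (12, 1): total = 3635
  Y (8, 11): total = 3135
  W (3, 6): total = 2195
  V (3, 11): total = 3380
  Z (2, 12): total = 3870
Minimum is at W with total 2195 blocks.

W, total 2195 blocks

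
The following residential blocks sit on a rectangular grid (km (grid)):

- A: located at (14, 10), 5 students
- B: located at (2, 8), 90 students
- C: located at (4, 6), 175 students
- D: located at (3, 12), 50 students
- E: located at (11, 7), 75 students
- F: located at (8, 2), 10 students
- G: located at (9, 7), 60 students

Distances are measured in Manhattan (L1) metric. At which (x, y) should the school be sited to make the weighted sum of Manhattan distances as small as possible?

(4, 7)

Manhattan distance separates: Σwᵢ(|x−xᵢ|+|y−yᵢ|) = Σwᵢ|x−xᵢ| + Σwᵢ|y−yᵢ|, so x and y are optimised independently as 1-D weighted medians.
Total weight W = 465; half = 232.5.
x-coordinate, sorted with cumulative weight:
  x=2 (B, w=90) cum 90
  x=3 (D, w=50) cum 140
  x=4 (C, w=175) cum 315  ← median
  x=8 (F, w=10) cum 325
  x=9 (G, w=60) cum 385
  x=11 (E, w=75) cum 460
  x=14 (A, w=5) cum 465
⇒ x* = 4
y-coordinate, sorted with cumulative weight:
  y=2 (F, w=10) cum 10
  y=6 (C, w=175) cum 185
  y=7 (E, w=75) cum 260  ← median
  y=7 (G, w=60) cum 320
  y=8 (B, w=90) cum 410
  y=10 (A, w=5) cum 415
  y=12 (D, w=50) cum 465
⇒ y* = 7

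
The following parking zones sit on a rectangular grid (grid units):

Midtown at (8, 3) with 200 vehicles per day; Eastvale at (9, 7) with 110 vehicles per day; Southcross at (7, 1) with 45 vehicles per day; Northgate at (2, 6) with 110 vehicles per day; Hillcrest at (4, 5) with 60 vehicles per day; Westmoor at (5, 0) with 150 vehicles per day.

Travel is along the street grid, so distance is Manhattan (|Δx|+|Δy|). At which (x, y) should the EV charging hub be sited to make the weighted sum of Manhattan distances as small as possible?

Manhattan distance separates: Σwᵢ(|x−xᵢ|+|y−yᵢ|) = Σwᵢ|x−xᵢ| + Σwᵢ|y−yᵢ|, so x and y are optimised independently as 1-D weighted medians.
Total weight W = 675; half = 337.5.
x-coordinate, sorted with cumulative weight:
  x=2 (Northgate, w=110) cum 110
  x=4 (Hillcrest, w=60) cum 170
  x=5 (Westmoor, w=150) cum 320
  x=7 (Southcross, w=45) cum 365  ← median
  x=8 (Midtown, w=200) cum 565
  x=9 (Eastvale, w=110) cum 675
⇒ x* = 7
y-coordinate, sorted with cumulative weight:
  y=0 (Westmoor, w=150) cum 150
  y=1 (Southcross, w=45) cum 195
  y=3 (Midtown, w=200) cum 395  ← median
  y=5 (Hillcrest, w=60) cum 455
  y=6 (Northgate, w=110) cum 565
  y=7 (Eastvale, w=110) cum 675
⇒ y* = 3

(7, 3)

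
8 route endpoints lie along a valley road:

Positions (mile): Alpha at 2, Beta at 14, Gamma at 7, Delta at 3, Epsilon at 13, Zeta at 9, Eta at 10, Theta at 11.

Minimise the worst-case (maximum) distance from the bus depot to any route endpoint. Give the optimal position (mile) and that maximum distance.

The 1-center on a line is the midpoint of the two extreme points: leftmost at 2, rightmost at 14.
Optimal location = (2 + 14)/2 = 8; maximum distance = (14 − 2)/2 = 6.

location 8, max distance 6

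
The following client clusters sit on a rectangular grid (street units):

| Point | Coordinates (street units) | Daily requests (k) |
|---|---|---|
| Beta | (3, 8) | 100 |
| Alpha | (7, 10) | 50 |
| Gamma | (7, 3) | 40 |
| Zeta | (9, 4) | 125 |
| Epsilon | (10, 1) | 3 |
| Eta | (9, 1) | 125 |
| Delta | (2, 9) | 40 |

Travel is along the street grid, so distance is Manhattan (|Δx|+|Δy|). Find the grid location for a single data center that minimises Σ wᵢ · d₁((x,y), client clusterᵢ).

Manhattan distance separates: Σwᵢ(|x−xᵢ|+|y−yᵢ|) = Σwᵢ|x−xᵢ| + Σwᵢ|y−yᵢ|, so x and y are optimised independently as 1-D weighted medians.
Total weight W = 483; half = 241.5.
x-coordinate, sorted with cumulative weight:
  x=2 (Delta, w=40) cum 40
  x=3 (Beta, w=100) cum 140
  x=7 (Alpha, w=50) cum 190
  x=7 (Gamma, w=40) cum 230
  x=9 (Zeta, w=125) cum 355  ← median
  x=9 (Eta, w=125) cum 480
  x=10 (Epsilon, w=3) cum 483
⇒ x* = 9
y-coordinate, sorted with cumulative weight:
  y=1 (Epsilon, w=3) cum 3
  y=1 (Eta, w=125) cum 128
  y=3 (Gamma, w=40) cum 168
  y=4 (Zeta, w=125) cum 293  ← median
  y=8 (Beta, w=100) cum 393
  y=9 (Delta, w=40) cum 433
  y=10 (Alpha, w=50) cum 483
⇒ y* = 4

(9, 4)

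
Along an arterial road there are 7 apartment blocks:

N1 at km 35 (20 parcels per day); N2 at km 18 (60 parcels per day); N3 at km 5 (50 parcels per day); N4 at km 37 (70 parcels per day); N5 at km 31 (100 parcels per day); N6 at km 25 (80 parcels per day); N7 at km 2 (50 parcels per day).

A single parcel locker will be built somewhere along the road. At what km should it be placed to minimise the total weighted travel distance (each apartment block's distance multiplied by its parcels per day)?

For a sum of weighted absolute distances on a line, the optimum is the weighted median (not the mean). Total weight W = 430; half-weight = 215.
Sort by position and accumulate weight:
  km 2 (N7, w=50) → cum 50
  km 5 (N3, w=50) → cum 100
  km 18 (N2, w=60) → cum 160
  km 25 (N6, w=80) → cum 240  ≥ 215 → median here
  km 31 (N5, w=100) → cum 340
  km 35 (N1, w=20) → cum 360
  km 37 (N4, w=70) → cum 430
Optimal location: km 25.

x = 25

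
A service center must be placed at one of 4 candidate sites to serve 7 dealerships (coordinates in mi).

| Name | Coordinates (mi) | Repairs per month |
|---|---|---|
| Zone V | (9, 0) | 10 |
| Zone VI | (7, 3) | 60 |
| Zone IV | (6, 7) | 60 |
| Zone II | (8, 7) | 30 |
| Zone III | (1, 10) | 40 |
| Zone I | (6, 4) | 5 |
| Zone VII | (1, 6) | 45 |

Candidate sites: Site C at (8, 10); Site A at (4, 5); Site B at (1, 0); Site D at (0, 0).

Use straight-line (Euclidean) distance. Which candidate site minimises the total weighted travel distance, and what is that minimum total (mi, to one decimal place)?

Site A, total 977.6 mi

Total weighted distance at each candidate:
  Site C (8, 10): total = 1505.5
  Site A (4, 5): total = 977.6
  Site B (1, 0): total = 1997.6
  Site D (0, 0): total = 2130.8
Minimum is at Site A with total 977.6 mi.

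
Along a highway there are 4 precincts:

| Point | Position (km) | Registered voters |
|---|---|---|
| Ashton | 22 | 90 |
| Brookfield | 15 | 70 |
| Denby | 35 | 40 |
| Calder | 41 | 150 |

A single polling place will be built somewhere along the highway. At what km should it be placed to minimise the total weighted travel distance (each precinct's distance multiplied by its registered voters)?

For a sum of weighted absolute distances on a line, the optimum is the weighted median (not the mean). Total weight W = 350; half-weight = 175.
Sort by position and accumulate weight:
  km 15 (Brookfield, w=70) → cum 70
  km 22 (Ashton, w=90) → cum 160
  km 35 (Denby, w=40) → cum 200  ≥ 175 → median here
  km 41 (Calder, w=150) → cum 350
Optimal location: km 35.

x = 35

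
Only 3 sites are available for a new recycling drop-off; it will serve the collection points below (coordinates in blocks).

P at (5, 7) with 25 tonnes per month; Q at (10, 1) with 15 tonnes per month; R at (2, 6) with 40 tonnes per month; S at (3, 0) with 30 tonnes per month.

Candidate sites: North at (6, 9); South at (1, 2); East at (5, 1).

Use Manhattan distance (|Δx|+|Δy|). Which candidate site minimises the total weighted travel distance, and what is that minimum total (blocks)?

Total weighted distance at each candidate:
  North (6, 9): total = 895
  South (1, 2): total = 695
  East (5, 1): total = 635
Minimum is at East with total 635 blocks.

East, total 635 blocks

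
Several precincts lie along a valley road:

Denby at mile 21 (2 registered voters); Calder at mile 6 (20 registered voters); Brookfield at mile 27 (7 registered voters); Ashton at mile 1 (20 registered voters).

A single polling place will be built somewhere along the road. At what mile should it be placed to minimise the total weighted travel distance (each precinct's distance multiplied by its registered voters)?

x = 6

For a sum of weighted absolute distances on a line, the optimum is the weighted median (not the mean). Total weight W = 49; half-weight = 24.5.
Sort by position and accumulate weight:
  mile 1 (Ashton, w=20) → cum 20
  mile 6 (Calder, w=20) → cum 40  ≥ 24.5 → median here
  mile 21 (Denby, w=2) → cum 42
  mile 27 (Brookfield, w=7) → cum 49
Optimal location: mile 6.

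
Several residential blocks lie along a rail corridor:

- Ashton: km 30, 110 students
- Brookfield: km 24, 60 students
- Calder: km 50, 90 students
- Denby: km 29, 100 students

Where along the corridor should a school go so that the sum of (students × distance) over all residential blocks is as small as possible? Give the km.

For a sum of weighted absolute distances on a line, the optimum is the weighted median (not the mean). Total weight W = 360; half-weight = 180.
Sort by position and accumulate weight:
  km 24 (Brookfield, w=60) → cum 60
  km 29 (Denby, w=100) → cum 160
  km 30 (Ashton, w=110) → cum 270  ≥ 180 → median here
  km 50 (Calder, w=90) → cum 360
Optimal location: km 30.

x = 30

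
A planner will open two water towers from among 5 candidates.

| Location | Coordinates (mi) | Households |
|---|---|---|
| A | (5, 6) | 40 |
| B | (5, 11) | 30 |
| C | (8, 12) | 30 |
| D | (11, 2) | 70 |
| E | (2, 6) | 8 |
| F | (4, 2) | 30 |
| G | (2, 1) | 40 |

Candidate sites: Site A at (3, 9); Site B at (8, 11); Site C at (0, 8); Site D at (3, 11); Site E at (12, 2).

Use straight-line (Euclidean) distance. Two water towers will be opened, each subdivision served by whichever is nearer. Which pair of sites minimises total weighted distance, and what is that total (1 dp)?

Evaluate every pair (each demand assigned to the nearer of the two):
  {Site A, Site E}: total = 1033.9
  {Site B, Site E}: total = 1127.7
  {Site D, Site E}: total = 1181.2
  {Site C, Site E}: total = 1258.8
  {Site A, Site B}: total = 1483.1
  {Site B, Site C}: total = 1529.6
  {Site A, Site D}: total = 1661.2
  {Site A, Site C}: total = 1674.1
  {Site B, Site D}: total = 1683.9
  {Site C, Site D}: total = 1801.5
Best pair: {Site A, Site E} with total 1033.9.

{Site A, Site E}, total 1033.9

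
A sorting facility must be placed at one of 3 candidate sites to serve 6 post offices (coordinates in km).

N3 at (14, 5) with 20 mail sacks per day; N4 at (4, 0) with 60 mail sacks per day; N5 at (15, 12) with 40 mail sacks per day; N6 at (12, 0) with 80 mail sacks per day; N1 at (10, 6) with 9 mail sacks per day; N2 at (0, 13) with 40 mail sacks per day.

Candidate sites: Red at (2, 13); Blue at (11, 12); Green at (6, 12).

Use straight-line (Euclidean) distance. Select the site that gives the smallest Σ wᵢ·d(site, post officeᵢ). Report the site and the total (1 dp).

Total weighted distance at each candidate:
  Red (2, 13): total = 3086.9
  Blue (11, 12): total = 2605.7
  Green (6, 12): total = 2684.1
Minimum is at Blue with total 2605.7 km.

Blue, total 2605.7 km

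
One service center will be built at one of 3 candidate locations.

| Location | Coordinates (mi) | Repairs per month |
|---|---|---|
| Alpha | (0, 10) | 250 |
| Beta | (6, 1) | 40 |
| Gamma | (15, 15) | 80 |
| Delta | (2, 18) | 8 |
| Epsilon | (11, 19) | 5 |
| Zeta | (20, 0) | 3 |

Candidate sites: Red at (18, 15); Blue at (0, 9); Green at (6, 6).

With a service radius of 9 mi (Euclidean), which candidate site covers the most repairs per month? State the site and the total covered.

Green, covering 290

Coverage radius r = 9 mi; a point is covered iff (Δx)²+(Δy)² ≤ 9² = 81.
  Red (18, 15): covers {Gamma, Epsilon} → 85
  Blue (0, 9): covers {Alpha} → 250
  Green (6, 6): covers {Alpha, Beta} → 290
Maximum coverage at Green: 290 repairs per month.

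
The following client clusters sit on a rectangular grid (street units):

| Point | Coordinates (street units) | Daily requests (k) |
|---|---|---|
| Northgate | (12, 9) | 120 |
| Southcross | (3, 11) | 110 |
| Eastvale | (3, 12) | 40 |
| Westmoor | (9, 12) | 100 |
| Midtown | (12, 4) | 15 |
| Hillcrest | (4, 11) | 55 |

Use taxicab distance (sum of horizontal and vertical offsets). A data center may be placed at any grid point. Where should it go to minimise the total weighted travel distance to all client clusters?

(9, 11)

Manhattan distance separates: Σwᵢ(|x−xᵢ|+|y−yᵢ|) = Σwᵢ|x−xᵢ| + Σwᵢ|y−yᵢ|, so x and y are optimised independently as 1-D weighted medians.
Total weight W = 440; half = 220.
x-coordinate, sorted with cumulative weight:
  x=3 (Southcross, w=110) cum 110
  x=3 (Eastvale, w=40) cum 150
  x=4 (Hillcrest, w=55) cum 205
  x=9 (Westmoor, w=100) cum 305  ← median
  x=12 (Northgate, w=120) cum 425
  x=12 (Midtown, w=15) cum 440
⇒ x* = 9
y-coordinate, sorted with cumulative weight:
  y=4 (Midtown, w=15) cum 15
  y=9 (Northgate, w=120) cum 135
  y=11 (Southcross, w=110) cum 245  ← median
  y=11 (Hillcrest, w=55) cum 300
  y=12 (Eastvale, w=40) cum 340
  y=12 (Westmoor, w=100) cum 440
⇒ y* = 11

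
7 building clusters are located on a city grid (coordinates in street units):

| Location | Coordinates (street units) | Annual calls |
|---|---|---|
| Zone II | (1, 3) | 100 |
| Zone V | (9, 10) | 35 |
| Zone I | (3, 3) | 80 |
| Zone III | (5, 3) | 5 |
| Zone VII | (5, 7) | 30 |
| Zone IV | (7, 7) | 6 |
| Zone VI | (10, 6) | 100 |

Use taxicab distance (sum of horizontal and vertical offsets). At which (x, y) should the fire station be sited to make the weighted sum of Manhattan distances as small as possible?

(3, 3)

Manhattan distance separates: Σwᵢ(|x−xᵢ|+|y−yᵢ|) = Σwᵢ|x−xᵢ| + Σwᵢ|y−yᵢ|, so x and y are optimised independently as 1-D weighted medians.
Total weight W = 356; half = 178.
x-coordinate, sorted with cumulative weight:
  x=1 (Zone II, w=100) cum 100
  x=3 (Zone I, w=80) cum 180  ← median
  x=5 (Zone III, w=5) cum 185
  x=5 (Zone VII, w=30) cum 215
  x=7 (Zone IV, w=6) cum 221
  x=9 (Zone V, w=35) cum 256
  x=10 (Zone VI, w=100) cum 356
⇒ x* = 3
y-coordinate, sorted with cumulative weight:
  y=3 (Zone II, w=100) cum 100
  y=3 (Zone I, w=80) cum 180  ← median
  y=3 (Zone III, w=5) cum 185
  y=6 (Zone VI, w=100) cum 285
  y=7 (Zone VII, w=30) cum 315
  y=7 (Zone IV, w=6) cum 321
  y=10 (Zone V, w=35) cum 356
⇒ y* = 3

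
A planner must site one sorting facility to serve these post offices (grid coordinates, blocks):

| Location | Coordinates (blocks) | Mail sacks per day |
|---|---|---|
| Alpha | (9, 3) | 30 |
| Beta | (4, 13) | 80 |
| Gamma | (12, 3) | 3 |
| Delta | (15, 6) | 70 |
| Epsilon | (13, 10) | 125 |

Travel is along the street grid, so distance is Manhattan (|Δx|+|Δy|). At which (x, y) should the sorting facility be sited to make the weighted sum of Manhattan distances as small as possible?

(13, 10)

Manhattan distance separates: Σwᵢ(|x−xᵢ|+|y−yᵢ|) = Σwᵢ|x−xᵢ| + Σwᵢ|y−yᵢ|, so x and y are optimised independently as 1-D weighted medians.
Total weight W = 308; half = 154.
x-coordinate, sorted with cumulative weight:
  x=4 (Beta, w=80) cum 80
  x=9 (Alpha, w=30) cum 110
  x=12 (Gamma, w=3) cum 113
  x=13 (Epsilon, w=125) cum 238  ← median
  x=15 (Delta, w=70) cum 308
⇒ x* = 13
y-coordinate, sorted with cumulative weight:
  y=3 (Alpha, w=30) cum 30
  y=3 (Gamma, w=3) cum 33
  y=6 (Delta, w=70) cum 103
  y=10 (Epsilon, w=125) cum 228  ← median
  y=13 (Beta, w=80) cum 308
⇒ y* = 10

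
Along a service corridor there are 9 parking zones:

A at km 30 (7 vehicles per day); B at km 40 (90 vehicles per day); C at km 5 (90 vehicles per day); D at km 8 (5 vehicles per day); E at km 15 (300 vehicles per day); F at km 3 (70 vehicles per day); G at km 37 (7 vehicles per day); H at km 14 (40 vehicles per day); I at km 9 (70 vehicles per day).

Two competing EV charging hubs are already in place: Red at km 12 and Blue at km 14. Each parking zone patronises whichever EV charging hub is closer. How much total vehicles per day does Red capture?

235

The indifferent point is the midpoint (12+14)/2 = 13; parking zones left of it (closer to Red at 12) go to Red, those right go to Blue.
  F at 3 (w=70) → Red
  C at 5 (w=90) → Red
  D at 8 (w=5) → Red
  I at 9 (w=70) → Red
  H at 14 (w=40) → Blue
  E at 15 (w=300) → Blue
  A at 30 (w=7) → Blue
  G at 37 (w=7) → Blue
  B at 40 (w=90) → Blue
Red captures 235; Blue captures 444.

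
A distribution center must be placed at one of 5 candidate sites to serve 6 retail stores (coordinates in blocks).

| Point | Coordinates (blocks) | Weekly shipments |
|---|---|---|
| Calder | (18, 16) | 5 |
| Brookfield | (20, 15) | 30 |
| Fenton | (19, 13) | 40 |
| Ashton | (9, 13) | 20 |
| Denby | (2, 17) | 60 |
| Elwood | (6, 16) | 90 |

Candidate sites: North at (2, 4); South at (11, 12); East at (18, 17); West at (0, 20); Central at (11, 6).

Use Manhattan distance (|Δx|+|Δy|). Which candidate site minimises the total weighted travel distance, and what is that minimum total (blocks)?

South, total 2485 blocks

Total weighted distance at each candidate:
  North (2, 4): total = 4590
  South (11, 12): total = 2485
  East (18, 17): total = 2715
  West (0, 20): total = 3420
  Central (11, 6): total = 3955
Minimum is at South with total 2485 blocks.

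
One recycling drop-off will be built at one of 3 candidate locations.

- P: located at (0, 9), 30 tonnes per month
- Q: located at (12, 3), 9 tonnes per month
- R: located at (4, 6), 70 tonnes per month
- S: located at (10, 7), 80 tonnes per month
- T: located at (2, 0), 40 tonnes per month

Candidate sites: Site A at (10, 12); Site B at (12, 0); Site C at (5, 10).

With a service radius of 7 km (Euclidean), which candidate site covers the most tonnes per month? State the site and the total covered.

Site C, covering 180

Coverage radius r = 7 km; a point is covered iff (Δx)²+(Δy)² ≤ 7² = 49.
  Site A (10, 12): covers {S} → 80
  Site B (12, 0): covers {Q} → 9
  Site C (5, 10): covers {P, R, S} → 180
Maximum coverage at Site C: 180 tonnes per month.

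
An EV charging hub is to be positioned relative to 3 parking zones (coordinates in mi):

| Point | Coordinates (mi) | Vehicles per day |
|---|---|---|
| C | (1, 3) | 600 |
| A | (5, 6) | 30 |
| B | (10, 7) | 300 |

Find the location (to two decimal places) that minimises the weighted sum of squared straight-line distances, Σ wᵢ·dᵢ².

The minimiser of Σwᵢ‖p−pᵢ‖² is the weighted centroid p* = (Σwᵢpᵢ)/(Σwᵢ).
Σwᵢ = 930.
Σwᵢxᵢ = 600·1 + 30·5 + 300·10 = 3750.
Σwᵢyᵢ = 600·3 + 30·6 + 300·7 = 4080.
x* = 3750/930 = 4.03, y* = 4080/930 = 4.39.

(4.03, 4.39)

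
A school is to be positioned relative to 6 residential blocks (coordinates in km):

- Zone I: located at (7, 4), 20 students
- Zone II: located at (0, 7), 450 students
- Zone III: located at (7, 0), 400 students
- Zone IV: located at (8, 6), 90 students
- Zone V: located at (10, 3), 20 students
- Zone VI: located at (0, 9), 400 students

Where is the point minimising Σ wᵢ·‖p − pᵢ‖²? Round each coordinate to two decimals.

The minimiser of Σwᵢ‖p−pᵢ‖² is the weighted centroid p* = (Σwᵢpᵢ)/(Σwᵢ).
Σwᵢ = 1380.
Σwᵢxᵢ = 20·7 + 450·0 + 400·7 + 90·8 + 20·10 + 400·0 = 3860.
Σwᵢyᵢ = 20·4 + 450·7 + 400·0 + 90·6 + 20·3 + 400·9 = 7430.
x* = 3860/1380 = 2.80, y* = 7430/1380 = 5.38.

(2.80, 5.38)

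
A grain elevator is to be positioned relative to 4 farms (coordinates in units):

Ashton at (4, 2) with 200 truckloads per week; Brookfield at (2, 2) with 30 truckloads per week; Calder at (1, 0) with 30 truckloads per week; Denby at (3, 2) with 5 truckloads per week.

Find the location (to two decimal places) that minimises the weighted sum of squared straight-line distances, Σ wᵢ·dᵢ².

The minimiser of Σwᵢ‖p−pᵢ‖² is the weighted centroid p* = (Σwᵢpᵢ)/(Σwᵢ).
Σwᵢ = 265.
Σwᵢxᵢ = 200·4 + 30·2 + 30·1 + 5·3 = 905.
Σwᵢyᵢ = 200·2 + 30·2 + 30·0 + 5·2 = 470.
x* = 905/265 = 3.42, y* = 470/265 = 1.77.

(3.42, 1.77)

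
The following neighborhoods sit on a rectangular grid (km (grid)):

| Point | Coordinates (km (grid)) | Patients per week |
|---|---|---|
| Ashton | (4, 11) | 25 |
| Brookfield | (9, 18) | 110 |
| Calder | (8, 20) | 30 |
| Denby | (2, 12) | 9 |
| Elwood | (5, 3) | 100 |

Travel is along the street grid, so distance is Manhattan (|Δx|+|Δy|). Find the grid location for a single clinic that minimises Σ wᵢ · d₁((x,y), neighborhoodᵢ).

Manhattan distance separates: Σwᵢ(|x−xᵢ|+|y−yᵢ|) = Σwᵢ|x−xᵢ| + Σwᵢ|y−yᵢ|, so x and y are optimised independently as 1-D weighted medians.
Total weight W = 274; half = 137.
x-coordinate, sorted with cumulative weight:
  x=2 (Denby, w=9) cum 9
  x=4 (Ashton, w=25) cum 34
  x=5 (Elwood, w=100) cum 134
  x=8 (Calder, w=30) cum 164  ← median
  x=9 (Brookfield, w=110) cum 274
⇒ x* = 8
y-coordinate, sorted with cumulative weight:
  y=3 (Elwood, w=100) cum 100
  y=11 (Ashton, w=25) cum 125
  y=12 (Denby, w=9) cum 134
  y=18 (Brookfield, w=110) cum 244  ← median
  y=20 (Calder, w=30) cum 274
⇒ y* = 18

(8, 18)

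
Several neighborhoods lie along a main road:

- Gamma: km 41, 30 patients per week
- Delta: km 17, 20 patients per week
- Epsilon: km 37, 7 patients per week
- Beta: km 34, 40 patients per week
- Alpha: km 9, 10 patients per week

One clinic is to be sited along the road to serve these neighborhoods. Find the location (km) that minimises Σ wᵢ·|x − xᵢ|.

For a sum of weighted absolute distances on a line, the optimum is the weighted median (not the mean). Total weight W = 107; half-weight = 53.5.
Sort by position and accumulate weight:
  km 9 (Alpha, w=10) → cum 10
  km 17 (Delta, w=20) → cum 30
  km 34 (Beta, w=40) → cum 70  ≥ 53.5 → median here
  km 37 (Epsilon, w=7) → cum 77
  km 41 (Gamma, w=30) → cum 107
Optimal location: km 34.

x = 34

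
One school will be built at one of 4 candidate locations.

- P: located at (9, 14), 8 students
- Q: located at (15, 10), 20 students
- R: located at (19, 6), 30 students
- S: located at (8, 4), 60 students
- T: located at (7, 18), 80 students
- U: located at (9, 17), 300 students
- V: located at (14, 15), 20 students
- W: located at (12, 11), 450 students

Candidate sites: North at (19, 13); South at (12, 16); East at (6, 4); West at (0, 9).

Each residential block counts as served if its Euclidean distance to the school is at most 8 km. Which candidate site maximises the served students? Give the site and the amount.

South, covering 878

Coverage radius r = 8 km; a point is covered iff (Δx)²+(Δy)² ≤ 8² = 64.
  North (19, 13): covers {Q, R, V, W} → 520
  South (12, 16): covers {P, Q, T, U, V, W} → 878
  East (6, 4): covers {S} → 60
  West (0, 9): covers {none} → 0
Maximum coverage at South: 878 students.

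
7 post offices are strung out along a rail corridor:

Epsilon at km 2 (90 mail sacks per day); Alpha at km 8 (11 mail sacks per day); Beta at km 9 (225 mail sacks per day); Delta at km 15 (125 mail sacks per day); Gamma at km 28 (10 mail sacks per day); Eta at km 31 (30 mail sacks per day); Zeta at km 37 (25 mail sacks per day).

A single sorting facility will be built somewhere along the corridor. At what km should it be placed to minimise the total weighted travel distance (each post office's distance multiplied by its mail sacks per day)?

For a sum of weighted absolute distances on a line, the optimum is the weighted median (not the mean). Total weight W = 516; half-weight = 258.
Sort by position and accumulate weight:
  km 2 (Epsilon, w=90) → cum 90
  km 8 (Alpha, w=11) → cum 101
  km 9 (Beta, w=225) → cum 326  ≥ 258 → median here
  km 15 (Delta, w=125) → cum 451
  km 28 (Gamma, w=10) → cum 461
  km 31 (Eta, w=30) → cum 491
  km 37 (Zeta, w=25) → cum 516
Optimal location: km 9.

x = 9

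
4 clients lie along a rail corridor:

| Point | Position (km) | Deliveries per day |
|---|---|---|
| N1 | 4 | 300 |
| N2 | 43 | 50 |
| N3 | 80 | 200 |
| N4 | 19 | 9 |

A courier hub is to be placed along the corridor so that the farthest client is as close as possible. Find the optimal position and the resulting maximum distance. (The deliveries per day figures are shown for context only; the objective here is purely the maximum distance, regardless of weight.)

The 1-center on a line is the midpoint of the two extreme points: leftmost at 4, rightmost at 80.
Optimal location = (4 + 80)/2 = 42; maximum distance = (80 − 4)/2 = 38.

location 42, max distance 38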